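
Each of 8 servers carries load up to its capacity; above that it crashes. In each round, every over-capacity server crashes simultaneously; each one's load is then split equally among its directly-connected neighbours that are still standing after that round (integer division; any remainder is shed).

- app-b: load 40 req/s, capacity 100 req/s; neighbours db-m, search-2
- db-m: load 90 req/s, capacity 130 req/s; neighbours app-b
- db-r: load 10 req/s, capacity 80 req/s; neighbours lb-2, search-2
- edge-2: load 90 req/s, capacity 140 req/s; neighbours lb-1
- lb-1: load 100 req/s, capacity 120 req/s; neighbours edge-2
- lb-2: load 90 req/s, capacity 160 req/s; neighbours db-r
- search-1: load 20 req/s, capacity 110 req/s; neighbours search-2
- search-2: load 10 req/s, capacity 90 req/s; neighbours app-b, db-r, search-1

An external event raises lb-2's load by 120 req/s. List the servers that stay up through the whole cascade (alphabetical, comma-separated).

edge-2, lb-1

Round 1 — lb-2 at 210 > 160. lb-2 crashes.
  lb-2 sheds 210 req/s to db-r: 210 each.
    db-r: 10+210 = 220 > 80
Round 2 — db-r crashes.
  db-r sheds 220 req/s to search-2: 220 each.
    search-2: 10+220 = 230 > 90
Round 3 — search-2 crashes.
  search-2 sheds 230 req/s to app-b, search-1: 115 each.
    app-b: 40+115 = 155 > 100
    search-1: 20+115 = 135 > 110
Round 4 — app-b, search-1 crash.
  app-b sheds 155 req/s to db-m: 155 each.
    db-m: 90+155 = 245 > 130
  search-1 sheds 135 req/s: no online neighbours, lost.
Round 5 — db-m crashes.
  db-m sheds 245 req/s: no online neighbours, lost.
No further crashes.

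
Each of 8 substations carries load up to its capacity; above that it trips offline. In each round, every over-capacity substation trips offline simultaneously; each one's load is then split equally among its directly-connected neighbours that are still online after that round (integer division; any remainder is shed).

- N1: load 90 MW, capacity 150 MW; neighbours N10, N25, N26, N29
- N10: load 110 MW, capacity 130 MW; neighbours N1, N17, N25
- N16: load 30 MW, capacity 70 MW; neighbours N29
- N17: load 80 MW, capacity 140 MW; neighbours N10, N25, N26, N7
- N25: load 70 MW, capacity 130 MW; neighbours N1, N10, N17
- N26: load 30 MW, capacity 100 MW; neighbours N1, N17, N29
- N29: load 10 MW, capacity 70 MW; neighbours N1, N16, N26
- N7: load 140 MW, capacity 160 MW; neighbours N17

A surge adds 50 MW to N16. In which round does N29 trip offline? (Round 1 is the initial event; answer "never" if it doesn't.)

Round 1 — N16 at 80 > 70. N16 trips offline.
  N16 sheds 80 MW to N29: 80 each.
    N29: 10+80 = 90 > 70
Round 2 — N29 trips offline.
  N29 sheds 90 MW to N1, N26: 45 each.
    N1: 90+45 = 135 ≤ 150
    N26: 30+45 = 75 ≤ 100
No further trips.

2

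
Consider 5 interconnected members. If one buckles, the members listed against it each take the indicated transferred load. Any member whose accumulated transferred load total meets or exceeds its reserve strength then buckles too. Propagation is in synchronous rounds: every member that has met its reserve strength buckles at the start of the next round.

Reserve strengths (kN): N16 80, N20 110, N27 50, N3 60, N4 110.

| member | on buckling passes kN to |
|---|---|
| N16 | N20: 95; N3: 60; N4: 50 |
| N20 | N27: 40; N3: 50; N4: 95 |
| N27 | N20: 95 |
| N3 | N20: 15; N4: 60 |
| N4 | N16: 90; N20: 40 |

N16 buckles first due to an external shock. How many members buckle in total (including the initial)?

Round 1 — N16 buckles (initial).
  N20: +95 → 95 < 110
  N3: +60 → 60 ≥ 60
  N4: +50 → 50 < 110
Round 2 — N3 buckles.
  N20: +15 → 110 ≥ 110
  N4: +60 → 110 ≥ 110
Round 3 — N20, N4 buckle.
  N27: +40 → 40 < 50
No further bucklings.

4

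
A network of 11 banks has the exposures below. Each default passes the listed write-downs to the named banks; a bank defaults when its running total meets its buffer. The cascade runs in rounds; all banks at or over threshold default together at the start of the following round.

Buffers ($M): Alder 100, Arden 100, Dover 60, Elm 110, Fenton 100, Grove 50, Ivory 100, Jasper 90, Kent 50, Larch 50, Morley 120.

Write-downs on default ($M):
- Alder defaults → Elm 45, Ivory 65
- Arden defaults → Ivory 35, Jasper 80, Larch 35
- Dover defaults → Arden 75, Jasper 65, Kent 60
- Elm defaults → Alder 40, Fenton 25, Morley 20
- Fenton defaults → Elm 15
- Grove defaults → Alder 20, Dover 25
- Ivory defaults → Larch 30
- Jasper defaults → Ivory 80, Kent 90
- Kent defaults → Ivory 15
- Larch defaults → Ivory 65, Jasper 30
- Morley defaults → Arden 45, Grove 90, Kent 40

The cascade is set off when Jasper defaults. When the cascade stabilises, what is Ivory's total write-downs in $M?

95

Round 1 — Jasper defaults (initial).
  Ivory: +80 → 80 < 100
  Kent: +90 → 90 ≥ 50
Round 2 — Kent defaults.
  Ivory: +15 → 95 < 100
No further defaults.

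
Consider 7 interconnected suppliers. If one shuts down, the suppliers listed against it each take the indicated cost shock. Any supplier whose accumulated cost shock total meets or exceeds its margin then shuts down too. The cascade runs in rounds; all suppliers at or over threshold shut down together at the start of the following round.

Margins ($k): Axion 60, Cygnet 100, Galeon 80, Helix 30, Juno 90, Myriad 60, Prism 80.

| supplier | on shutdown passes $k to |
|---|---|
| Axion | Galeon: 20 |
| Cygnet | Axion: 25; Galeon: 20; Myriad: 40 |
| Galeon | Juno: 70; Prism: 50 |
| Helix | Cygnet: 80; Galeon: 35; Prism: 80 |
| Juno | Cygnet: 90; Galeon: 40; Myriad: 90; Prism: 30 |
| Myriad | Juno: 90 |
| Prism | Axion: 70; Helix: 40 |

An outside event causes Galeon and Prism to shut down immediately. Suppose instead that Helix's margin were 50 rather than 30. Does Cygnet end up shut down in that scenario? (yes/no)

no

With Helix's margin at 50:
Round 1 — Galeon, Prism shut down (initial).
  Axion: +70 → 70 ≥ 60
  Helix: +40 → 40 < 50
  Juno: +70 → 70 < 90
Round 2 — Axion shuts down.
No further shutdowns.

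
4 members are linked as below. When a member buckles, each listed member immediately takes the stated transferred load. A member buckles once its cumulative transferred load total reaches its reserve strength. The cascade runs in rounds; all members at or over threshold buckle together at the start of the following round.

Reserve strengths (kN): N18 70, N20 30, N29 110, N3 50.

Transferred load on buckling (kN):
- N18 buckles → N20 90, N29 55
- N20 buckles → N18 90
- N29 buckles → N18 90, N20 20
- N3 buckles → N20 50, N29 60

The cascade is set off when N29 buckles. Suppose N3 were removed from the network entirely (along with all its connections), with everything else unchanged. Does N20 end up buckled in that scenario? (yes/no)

With N3 removed:
Round 1 — N29 buckles (initial).
  N18: +90 → 90 ≥ 70
  N20: +20 → 20 < 30
Round 2 — N18 buckles.
  N20: +90 → 110 ≥ 30
Round 3 — N20 buckles.
No further bucklings.

yes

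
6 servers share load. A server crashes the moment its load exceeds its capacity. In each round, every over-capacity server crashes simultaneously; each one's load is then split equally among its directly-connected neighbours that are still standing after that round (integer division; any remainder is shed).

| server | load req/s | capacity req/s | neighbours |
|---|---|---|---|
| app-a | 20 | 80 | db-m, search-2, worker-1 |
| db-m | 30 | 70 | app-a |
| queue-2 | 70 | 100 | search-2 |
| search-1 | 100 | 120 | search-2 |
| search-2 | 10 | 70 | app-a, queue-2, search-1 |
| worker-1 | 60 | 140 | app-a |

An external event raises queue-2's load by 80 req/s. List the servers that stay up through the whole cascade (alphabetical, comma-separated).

worker-1

Round 1 — queue-2 at 150 > 100. queue-2 crashes.
  queue-2 sheds 150 req/s to search-2: 150 each.
    search-2: 10+150 = 160 > 70
Round 2 — search-2 crashes.
  search-2 sheds 160 req/s to app-a, search-1: 80 each.
    app-a: 20+80 = 100 > 80
    search-1: 100+80 = 180 > 120
Round 3 — app-a, search-1 crash.
  app-a sheds 100 req/s to db-m, worker-1: 50 each.
    db-m: 30+50 = 80 > 70
    worker-1: 60+50 = 110 ≤ 140
  search-1 sheds 180 req/s: no online neighbours, lost.
Round 4 — db-m crashes.
  db-m sheds 80 req/s: no online neighbours, lost.
No further crashes.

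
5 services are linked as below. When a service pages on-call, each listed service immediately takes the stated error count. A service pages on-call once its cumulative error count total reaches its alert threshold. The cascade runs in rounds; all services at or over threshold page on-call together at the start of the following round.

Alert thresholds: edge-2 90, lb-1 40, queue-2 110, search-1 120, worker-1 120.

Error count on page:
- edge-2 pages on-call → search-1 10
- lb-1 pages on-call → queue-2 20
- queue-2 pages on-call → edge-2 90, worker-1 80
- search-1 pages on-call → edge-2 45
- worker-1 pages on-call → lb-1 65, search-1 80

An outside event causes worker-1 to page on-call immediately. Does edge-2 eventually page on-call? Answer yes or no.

Round 1 — worker-1 pages on-call (initial).
  lb-1: +65 → 65 ≥ 40
  search-1: +80 → 80 < 120
Round 2 — lb-1 pages on-call.
  queue-2: +20 → 20 < 110
No further pages.

no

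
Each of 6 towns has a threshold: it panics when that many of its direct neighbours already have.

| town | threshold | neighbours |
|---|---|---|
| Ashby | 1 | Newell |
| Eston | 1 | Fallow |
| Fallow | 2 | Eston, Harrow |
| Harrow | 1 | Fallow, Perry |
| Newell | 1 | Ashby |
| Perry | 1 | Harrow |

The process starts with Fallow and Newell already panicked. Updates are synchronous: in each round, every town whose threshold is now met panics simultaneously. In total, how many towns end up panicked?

6

Round 1 — Fallow, Newell panic (initial).
Round 2 — checking thresholds:
  Ashby: 1 of 1 neighbours ≥ 1, panics.
  Eston: 1 of 1 neighbours ≥ 1, panics.
  Harrow: 1 of 2 neighbours ≥ 1, panics.
Round 3 — checking thresholds:
  Perry: 1 of 1 neighbours ≥ 1, panics.
Round 4 — no new panics; cascade stops.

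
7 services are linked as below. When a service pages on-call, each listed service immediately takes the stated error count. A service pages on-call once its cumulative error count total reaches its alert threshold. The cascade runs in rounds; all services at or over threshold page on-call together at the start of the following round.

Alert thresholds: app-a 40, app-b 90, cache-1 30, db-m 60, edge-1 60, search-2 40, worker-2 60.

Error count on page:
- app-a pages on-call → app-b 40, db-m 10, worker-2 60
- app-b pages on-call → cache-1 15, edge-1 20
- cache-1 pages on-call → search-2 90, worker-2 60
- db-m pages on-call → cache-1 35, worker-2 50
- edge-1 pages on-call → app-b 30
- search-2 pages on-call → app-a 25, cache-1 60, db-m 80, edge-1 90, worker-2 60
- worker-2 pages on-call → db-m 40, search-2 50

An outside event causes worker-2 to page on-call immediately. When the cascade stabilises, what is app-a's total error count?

Round 1 — worker-2 pages on-call (initial).
  db-m: +40 → 40 < 60
  search-2: +50 → 50 ≥ 40
Round 2 — search-2 pages on-call.
  app-a: +25 → 25 < 40
  cache-1: +60 → 60 ≥ 30
  db-m: +80 → 120 ≥ 60
  edge-1: +90 → 90 ≥ 60
Round 3 — cache-1, db-m, edge-1 page on-call.
  app-b: +30 → 30 < 90
No further pages.

25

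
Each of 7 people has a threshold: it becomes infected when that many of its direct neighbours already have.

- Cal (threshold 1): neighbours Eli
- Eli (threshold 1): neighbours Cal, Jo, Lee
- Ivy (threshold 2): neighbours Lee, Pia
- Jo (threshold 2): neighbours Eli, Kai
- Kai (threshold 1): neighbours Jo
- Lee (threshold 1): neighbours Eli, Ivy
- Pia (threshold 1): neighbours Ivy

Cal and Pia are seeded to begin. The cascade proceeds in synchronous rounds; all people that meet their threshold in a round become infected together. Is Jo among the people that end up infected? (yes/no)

no

Round 1 — Cal, Pia become infected (initial).
Round 2 — checking thresholds:
  Eli: 1 of 3 neighbours ≥ 1, becomes infected.
  Ivy: 1 of 2 neighbours < 2, below threshold.
Round 3 — checking thresholds:
  Ivy: 1 of 2 neighbours < 2, below threshold.
  Jo: 1 of 2 neighbours < 2, below threshold.
  Lee: 1 of 2 neighbours ≥ 1, becomes infected.
Round 4 — checking thresholds:
  Ivy: 2 of 2 neighbours ≥ 2, becomes infected.
  Jo: 1 of 2 neighbours < 2, below threshold.
Round 5 — no new infections; cascade stops.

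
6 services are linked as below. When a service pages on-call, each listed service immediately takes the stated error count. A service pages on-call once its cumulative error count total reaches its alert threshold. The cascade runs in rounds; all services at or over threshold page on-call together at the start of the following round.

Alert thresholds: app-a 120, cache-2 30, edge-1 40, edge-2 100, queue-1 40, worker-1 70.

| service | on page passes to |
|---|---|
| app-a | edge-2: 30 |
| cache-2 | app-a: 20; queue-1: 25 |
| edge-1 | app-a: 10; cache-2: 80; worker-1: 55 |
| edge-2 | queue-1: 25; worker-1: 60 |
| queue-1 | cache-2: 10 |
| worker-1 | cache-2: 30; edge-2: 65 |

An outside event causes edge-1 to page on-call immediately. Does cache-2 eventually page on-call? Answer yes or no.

yes

Round 1 — edge-1 pages on-call (initial).
  app-a: +10 → 10 < 120
  cache-2: +80 → 80 ≥ 30
  worker-1: +55 → 55 < 70
Round 2 — cache-2 pages on-call.
  app-a: +20 → 30 < 120
  queue-1: +25 → 25 < 40
No further pages.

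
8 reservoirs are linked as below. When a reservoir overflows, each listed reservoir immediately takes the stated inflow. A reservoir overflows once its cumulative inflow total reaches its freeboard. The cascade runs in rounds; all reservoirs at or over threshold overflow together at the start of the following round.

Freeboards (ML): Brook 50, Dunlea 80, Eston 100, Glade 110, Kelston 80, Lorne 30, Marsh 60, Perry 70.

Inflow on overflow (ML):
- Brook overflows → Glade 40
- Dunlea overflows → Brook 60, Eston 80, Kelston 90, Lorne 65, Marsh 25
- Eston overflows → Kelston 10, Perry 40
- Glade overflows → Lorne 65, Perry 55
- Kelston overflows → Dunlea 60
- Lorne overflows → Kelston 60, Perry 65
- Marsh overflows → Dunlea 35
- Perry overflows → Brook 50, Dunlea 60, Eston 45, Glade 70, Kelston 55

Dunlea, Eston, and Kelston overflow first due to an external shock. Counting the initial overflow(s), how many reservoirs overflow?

7

Round 1 — Dunlea, Eston, Kelston overflow (initial).
  Brook: +60 → 60 ≥ 50
  Lorne: +65 → 65 ≥ 30
  Marsh: +25 → 25 < 60
  Perry: +40 → 40 < 70
Round 2 — Brook, Lorne overflow.
  Glade: +40 → 40 < 110
  Perry: +65 → 105 ≥ 70
Round 3 — Perry overflows.
  Glade: +70 → 110 ≥ 110
Round 4 — Glade overflows.
No further overflows.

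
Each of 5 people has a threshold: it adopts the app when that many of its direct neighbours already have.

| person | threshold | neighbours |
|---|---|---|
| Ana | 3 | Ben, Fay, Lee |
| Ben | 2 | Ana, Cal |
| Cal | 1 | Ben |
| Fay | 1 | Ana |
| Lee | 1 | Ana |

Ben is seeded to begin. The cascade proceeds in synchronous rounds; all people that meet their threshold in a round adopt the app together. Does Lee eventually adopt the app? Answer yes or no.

Round 1 — Ben adopts the app (initial).
Round 2 — checking thresholds:
  Ana: 1 of 3 neighbours < 3, holds.
  Cal: 1 of 1 neighbours ≥ 1, adopts the app.
Round 3 — no new adoptions; cascade stops.

no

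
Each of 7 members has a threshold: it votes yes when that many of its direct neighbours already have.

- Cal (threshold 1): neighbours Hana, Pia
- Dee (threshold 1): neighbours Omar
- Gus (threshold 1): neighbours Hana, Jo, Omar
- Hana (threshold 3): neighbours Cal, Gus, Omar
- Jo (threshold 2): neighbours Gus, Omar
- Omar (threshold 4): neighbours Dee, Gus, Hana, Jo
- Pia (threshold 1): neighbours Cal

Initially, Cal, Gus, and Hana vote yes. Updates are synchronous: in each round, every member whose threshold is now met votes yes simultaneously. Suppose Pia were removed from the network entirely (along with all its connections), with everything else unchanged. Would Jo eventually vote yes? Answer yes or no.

no

With Pia removed:
Round 1 — Cal, Gus, Hana vote yes (initial).
Round 2 — no new yes votes; cascade stops.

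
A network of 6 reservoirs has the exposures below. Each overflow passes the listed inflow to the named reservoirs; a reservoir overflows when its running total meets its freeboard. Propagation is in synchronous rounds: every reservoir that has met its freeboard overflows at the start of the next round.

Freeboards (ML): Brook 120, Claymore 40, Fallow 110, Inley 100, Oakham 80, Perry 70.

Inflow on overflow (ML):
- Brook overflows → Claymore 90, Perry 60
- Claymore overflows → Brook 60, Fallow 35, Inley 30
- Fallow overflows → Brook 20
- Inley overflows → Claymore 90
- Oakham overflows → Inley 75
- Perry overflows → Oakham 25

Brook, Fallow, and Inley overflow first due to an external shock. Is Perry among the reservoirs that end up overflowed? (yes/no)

Round 1 — Brook, Fallow, Inley overflow (initial).
  Claymore: +90+90 → 180 ≥ 40
  Perry: +60 → 60 < 70
Round 2 — Claymore overflows.
No further overflows.

no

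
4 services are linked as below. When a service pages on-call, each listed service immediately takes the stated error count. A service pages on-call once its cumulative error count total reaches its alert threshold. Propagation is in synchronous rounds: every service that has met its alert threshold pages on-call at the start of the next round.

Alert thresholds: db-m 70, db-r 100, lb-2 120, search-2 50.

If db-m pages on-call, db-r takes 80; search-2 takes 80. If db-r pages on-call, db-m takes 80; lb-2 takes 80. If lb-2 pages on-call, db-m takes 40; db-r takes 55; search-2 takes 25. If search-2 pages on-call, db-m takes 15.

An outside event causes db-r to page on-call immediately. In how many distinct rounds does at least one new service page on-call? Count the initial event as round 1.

Round 1 — db-r pages on-call (initial).
  db-m: +80 → 80 ≥ 70
  lb-2: +80 → 80 < 120
Round 2 — db-m pages on-call.
  search-2: +80 → 80 ≥ 50
Round 3 — search-2 pages on-call.
No further pages.

3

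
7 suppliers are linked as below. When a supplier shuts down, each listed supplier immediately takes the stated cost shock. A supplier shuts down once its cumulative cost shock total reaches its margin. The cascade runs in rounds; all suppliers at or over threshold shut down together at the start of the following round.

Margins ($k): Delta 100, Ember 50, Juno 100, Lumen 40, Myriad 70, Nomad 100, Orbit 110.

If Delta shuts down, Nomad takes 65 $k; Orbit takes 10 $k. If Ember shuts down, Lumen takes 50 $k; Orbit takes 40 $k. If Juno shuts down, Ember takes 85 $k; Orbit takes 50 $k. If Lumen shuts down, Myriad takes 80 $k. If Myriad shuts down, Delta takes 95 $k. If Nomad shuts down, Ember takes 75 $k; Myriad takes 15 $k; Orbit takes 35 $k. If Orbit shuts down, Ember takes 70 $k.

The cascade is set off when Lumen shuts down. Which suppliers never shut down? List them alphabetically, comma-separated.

Delta, Ember, Juno, Nomad, Orbit

Round 1 — Lumen shuts down (initial).
  Myriad: +80 → 80 ≥ 70
Round 2 — Myriad shuts down.
  Delta: +95 → 95 < 100
No further shutdowns.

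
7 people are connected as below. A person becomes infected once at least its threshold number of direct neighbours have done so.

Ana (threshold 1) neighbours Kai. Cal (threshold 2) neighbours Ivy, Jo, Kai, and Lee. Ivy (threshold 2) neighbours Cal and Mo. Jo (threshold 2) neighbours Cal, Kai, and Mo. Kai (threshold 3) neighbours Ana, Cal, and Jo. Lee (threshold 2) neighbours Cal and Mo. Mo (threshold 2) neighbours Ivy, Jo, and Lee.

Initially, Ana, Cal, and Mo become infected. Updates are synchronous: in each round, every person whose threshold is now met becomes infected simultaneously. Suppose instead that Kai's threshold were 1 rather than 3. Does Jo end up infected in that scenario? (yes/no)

yes

With Kai's threshold at 1:
Round 1 — Ana, Cal, Mo become infected (initial).
Round 2 — checking thresholds:
  Ivy: 2 of 2 neighbours ≥ 2, becomes infected.
  Jo: 2 of 3 neighbours ≥ 2, becomes infected.
  Kai: 2 of 3 neighbours ≥ 1, becomes infected.
  Lee: 2 of 2 neighbours ≥ 2, becomes infected.
Round 3 — no new infections; cascade stops.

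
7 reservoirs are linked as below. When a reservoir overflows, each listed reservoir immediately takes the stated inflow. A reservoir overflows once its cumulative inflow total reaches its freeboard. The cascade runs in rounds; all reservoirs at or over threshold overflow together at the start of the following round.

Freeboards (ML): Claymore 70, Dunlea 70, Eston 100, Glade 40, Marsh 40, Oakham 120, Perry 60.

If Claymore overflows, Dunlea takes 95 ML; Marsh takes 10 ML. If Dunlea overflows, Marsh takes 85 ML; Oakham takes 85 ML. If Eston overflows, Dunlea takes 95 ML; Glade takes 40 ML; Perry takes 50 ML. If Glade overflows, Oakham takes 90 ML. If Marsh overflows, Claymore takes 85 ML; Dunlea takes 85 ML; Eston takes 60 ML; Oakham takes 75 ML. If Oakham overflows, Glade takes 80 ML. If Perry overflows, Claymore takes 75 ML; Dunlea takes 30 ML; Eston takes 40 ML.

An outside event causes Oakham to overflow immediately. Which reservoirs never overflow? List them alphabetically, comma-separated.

Round 1 — Oakham overflows (initial).
  Glade: +80 → 80 ≥ 40
Round 2 — Glade overflows.
No further overflows.

Claymore, Dunlea, Eston, Marsh, Perry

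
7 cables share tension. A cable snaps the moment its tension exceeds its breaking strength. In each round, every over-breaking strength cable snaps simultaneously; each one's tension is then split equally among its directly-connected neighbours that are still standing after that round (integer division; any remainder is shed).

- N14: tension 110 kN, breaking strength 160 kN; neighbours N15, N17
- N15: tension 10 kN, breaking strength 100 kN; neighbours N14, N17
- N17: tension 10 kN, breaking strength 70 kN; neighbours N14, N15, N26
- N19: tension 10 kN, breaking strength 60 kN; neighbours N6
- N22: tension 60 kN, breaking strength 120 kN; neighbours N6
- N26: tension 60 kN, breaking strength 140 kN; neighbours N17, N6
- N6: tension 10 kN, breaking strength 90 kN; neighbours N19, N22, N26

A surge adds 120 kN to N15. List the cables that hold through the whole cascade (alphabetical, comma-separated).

Round 1 — N15 at 130 > 100. N15 snaps.
  N15 sheds 130 kN to N14, N17: 65 each.
    N14: 110+65 = 175 > 160
    N17: 10+65 = 75 > 70
Round 2 — N14, N17 snap.
  N14 sheds 175 kN: no online neighbours, lost.
  N17 sheds 75 kN to N26: 75 each.
    N26: 60+75 = 135 ≤ 140
No further breaks.

N19, N22, N26, N6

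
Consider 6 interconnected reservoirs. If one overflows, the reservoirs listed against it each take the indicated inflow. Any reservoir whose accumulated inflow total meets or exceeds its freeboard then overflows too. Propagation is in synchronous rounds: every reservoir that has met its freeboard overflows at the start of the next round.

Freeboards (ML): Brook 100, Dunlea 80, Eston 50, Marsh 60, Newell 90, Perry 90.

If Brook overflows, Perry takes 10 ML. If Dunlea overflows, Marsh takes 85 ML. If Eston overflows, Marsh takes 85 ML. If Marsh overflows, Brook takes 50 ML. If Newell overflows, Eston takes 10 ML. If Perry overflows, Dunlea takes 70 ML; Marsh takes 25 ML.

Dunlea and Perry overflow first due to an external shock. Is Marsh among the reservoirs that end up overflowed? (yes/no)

Round 1 — Dunlea, Perry overflow (initial).
  Marsh: +85+25 → 110 ≥ 60
Round 2 — Marsh overflows.
  Brook: +50 → 50 < 100
No further overflows.

yes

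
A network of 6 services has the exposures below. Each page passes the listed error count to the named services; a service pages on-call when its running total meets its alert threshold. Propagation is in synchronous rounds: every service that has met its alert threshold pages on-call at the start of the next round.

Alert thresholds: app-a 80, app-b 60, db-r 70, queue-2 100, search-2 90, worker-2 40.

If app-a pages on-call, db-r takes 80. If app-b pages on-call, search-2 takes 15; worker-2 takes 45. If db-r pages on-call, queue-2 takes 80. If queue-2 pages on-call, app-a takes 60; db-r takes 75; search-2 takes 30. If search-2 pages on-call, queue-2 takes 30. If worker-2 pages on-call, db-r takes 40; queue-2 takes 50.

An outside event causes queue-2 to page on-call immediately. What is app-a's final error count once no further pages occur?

60

Round 1 — queue-2 pages on-call (initial).
  app-a: +60 → 60 < 80
  db-r: +75 → 75 ≥ 70
  search-2: +30 → 30 < 90
Round 2 — db-r pages on-call.
No further pages.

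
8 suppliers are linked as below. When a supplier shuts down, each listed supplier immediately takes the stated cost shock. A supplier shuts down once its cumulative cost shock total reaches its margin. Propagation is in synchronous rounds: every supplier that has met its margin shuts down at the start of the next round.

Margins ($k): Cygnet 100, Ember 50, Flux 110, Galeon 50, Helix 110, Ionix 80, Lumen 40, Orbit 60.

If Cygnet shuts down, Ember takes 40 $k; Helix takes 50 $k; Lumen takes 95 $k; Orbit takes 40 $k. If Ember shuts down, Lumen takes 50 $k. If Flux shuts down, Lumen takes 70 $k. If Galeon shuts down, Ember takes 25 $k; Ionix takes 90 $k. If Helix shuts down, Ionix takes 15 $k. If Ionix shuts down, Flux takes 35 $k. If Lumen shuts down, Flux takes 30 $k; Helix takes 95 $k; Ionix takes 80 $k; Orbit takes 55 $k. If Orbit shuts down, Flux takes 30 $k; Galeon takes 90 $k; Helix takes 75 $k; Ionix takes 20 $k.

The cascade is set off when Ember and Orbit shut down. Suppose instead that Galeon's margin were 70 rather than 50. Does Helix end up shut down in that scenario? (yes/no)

With Galeon's margin at 70:
Round 1 — Ember, Orbit shut down (initial).
  Flux: +30 → 30 < 110
  Galeon: +90 → 90 ≥ 70
  Helix: +75 → 75 < 110
  Ionix: +20 → 20 < 80
  Lumen: +50 → 50 ≥ 40
Round 2 — Galeon, Lumen shut down.
  Flux: +30 → 60 < 110
  Helix: +95 → 170 ≥ 110
  Ionix: +90+80 → 190 ≥ 80
Round 3 — Helix, Ionix shut down.
  Flux: +35 → 95 < 110
No further shutdowns.

yes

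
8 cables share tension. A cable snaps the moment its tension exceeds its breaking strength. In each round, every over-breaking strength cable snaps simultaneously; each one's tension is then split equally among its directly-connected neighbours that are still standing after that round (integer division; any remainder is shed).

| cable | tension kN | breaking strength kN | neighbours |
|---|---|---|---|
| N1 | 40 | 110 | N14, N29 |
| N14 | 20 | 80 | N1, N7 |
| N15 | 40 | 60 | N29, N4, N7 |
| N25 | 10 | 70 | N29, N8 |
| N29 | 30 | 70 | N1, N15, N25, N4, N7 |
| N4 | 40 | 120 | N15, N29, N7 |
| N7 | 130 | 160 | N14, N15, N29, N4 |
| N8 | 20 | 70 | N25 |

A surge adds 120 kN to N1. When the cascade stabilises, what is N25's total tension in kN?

Round 1 — N1 at 160 > 110. N1 snaps.
  N1 sheds 160 kN to N14, N29: 80 each.
    N14: 20+80 = 100 > 80
    N29: 30+80 = 110 > 70
Round 2 — N14, N29 snap.
  N14 sheds 100 kN to N7: 100 each.
    N7: 130+100 = 230 > 160
  N29 sheds 110 kN to N15, N25, N4, N7: 27 each (2 lost).
    N15: 40+27 = 67 > 60
    N25: 10+27 = 37 ≤ 70
    N4: 40+27 = 67 ≤ 120
    N7: 230+27 = 257 > 160
Round 3 — N15, N7 snap.
  N15 sheds 67 kN to N4: 67 each.
    N4: 67+67 = 134 > 120
  N7 sheds 257 kN to N4: 257 each.
    N4: 134+257 = 391 > 120
Round 4 — N4 snaps.
  N4 sheds 391 kN: no online neighbours, lost.
No further breaks.

37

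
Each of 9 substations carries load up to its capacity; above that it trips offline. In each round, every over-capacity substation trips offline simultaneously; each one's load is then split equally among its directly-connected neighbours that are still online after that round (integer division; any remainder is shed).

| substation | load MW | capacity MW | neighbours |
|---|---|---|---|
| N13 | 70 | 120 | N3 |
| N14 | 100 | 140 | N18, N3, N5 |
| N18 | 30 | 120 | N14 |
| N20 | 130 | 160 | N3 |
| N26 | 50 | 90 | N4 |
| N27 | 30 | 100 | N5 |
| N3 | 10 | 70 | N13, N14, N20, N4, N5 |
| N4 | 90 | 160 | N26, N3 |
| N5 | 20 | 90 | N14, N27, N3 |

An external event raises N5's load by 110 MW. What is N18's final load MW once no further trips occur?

101

Round 1 — N5 at 130 > 90. N5 trips offline.
  N5 sheds 130 MW to N14, N27, N3: 43 each (1 lost).
    N14: 100+43 = 143 > 140
    N27: 30+43 = 73 ≤ 100
    N3: 10+43 = 53 ≤ 70
Round 2 — N14 trips offline.
  N14 sheds 143 MW to N18, N3: 71 each (1 lost).
    N18: 30+71 = 101 ≤ 120
    N3: 53+71 = 124 > 70
Round 3 — N3 trips offline.
  N3 sheds 124 MW to N13, N20, N4: 41 each (1 lost).
    N13: 70+41 = 111 ≤ 120
    N20: 130+41 = 171 > 160
    N4: 90+41 = 131 ≤ 160
Round 4 — N20 trips offline.
  N20 sheds 171 MW: no online neighbours, lost.
No further trips.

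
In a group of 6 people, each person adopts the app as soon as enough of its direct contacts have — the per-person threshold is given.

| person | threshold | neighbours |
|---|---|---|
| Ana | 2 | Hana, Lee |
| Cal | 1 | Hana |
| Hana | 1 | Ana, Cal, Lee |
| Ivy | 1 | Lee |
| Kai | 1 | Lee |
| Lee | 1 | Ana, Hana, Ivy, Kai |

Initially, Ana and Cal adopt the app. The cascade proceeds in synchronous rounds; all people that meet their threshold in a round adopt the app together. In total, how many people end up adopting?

Round 1 — Ana, Cal adopt the app (initial).
Round 2 — checking thresholds:
  Hana: 2 of 3 neighbours ≥ 1, adopts the app.
  Lee: 1 of 4 neighbours ≥ 1, adopts the app.
Round 3 — checking thresholds:
  Ivy: 1 of 1 neighbours ≥ 1, adopts the app.
  Kai: 1 of 1 neighbours ≥ 1, adopts the app.
Round 4 — no new adoptions; cascade stops.

6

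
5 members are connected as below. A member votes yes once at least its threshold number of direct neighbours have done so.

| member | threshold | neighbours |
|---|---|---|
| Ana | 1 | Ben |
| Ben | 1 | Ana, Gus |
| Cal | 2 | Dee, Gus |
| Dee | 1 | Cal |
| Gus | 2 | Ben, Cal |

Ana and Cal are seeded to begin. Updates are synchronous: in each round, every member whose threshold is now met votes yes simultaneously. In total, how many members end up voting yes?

Round 1 — Ana, Cal vote yes (initial).
Round 2 — checking thresholds:
  Ben: 1 of 2 neighbours ≥ 1, votes yes.
  Dee: 1 of 1 neighbours ≥ 1, votes yes.
  Gus: 1 of 2 neighbours < 2, holds.
Round 3 — checking thresholds:
  Gus: 2 of 2 neighbours ≥ 2, votes yes.
Round 4 — no new yes votes; cascade stops.

5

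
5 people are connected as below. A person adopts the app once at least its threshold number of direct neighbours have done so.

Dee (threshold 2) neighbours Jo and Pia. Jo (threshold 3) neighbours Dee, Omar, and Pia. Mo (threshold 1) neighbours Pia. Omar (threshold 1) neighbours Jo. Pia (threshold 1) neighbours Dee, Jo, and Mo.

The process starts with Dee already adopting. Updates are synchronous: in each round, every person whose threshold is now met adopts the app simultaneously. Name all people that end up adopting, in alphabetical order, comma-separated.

Dee, Mo, Pia

Round 1 — Dee adopts the app (initial).
Round 2 — checking thresholds:
  Jo: 1 of 3 neighbours < 3, below threshold.
  Pia: 1 of 3 neighbours ≥ 1, adopts the app.
Round 3 — checking thresholds:
  Jo: 2 of 3 neighbours < 3, below threshold.
  Mo: 1 of 1 neighbours ≥ 1, adopts the app.
Round 4 — no new adoptions; cascade stops.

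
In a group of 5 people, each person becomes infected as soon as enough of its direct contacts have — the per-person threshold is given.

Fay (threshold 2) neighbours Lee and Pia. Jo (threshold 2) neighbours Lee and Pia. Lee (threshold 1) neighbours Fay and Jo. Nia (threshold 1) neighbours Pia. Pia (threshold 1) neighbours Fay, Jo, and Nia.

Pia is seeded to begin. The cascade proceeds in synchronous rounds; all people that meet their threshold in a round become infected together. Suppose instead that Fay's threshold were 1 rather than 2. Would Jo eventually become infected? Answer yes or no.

With Fay's threshold at 1:
Round 1 — Pia becomes infected (initial).
Round 2 — checking thresholds:
  Fay: 1 of 2 neighbours ≥ 1, becomes infected.
  Jo: 1 of 2 neighbours < 2, holds.
  Nia: 1 of 1 neighbours ≥ 1, becomes infected.
Round 3 — checking thresholds:
  Jo: 1 of 2 neighbours < 2, holds.
  Lee: 1 of 2 neighbours ≥ 1, becomes infected.
Round 4 — checking thresholds:
  Jo: 2 of 2 neighbours ≥ 2, becomes infected.
Round 5 — no new infections; cascade stops.

yes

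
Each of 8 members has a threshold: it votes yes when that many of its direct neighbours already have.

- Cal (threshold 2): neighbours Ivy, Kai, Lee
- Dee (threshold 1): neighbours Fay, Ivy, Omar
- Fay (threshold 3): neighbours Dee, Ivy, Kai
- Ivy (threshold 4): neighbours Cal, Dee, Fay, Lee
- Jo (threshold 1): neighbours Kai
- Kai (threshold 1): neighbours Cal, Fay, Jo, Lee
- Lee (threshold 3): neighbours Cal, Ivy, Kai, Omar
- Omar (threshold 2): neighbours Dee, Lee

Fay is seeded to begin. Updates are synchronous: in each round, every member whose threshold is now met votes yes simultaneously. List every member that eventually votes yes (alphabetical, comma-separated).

Round 1 — Fay votes yes (initial).
Round 2 — checking thresholds:
  Dee: 1 of 3 neighbours ≥ 1, votes yes.
  Ivy: 1 of 4 neighbours < 4, below threshold.
  Kai: 1 of 4 neighbours ≥ 1, votes yes.
Round 3 — checking thresholds:
  Cal: 1 of 3 neighbours < 2, below threshold.
  Ivy: 2 of 4 neighbours < 4, below threshold.
  Jo: 1 of 1 neighbours ≥ 1, votes yes.
  Lee: 1 of 4 neighbours < 3, below threshold.
  Omar: 1 of 2 neighbours < 2, below threshold.
Round 4 — no new yes votes; cascade stops.

Dee, Fay, Jo, Kai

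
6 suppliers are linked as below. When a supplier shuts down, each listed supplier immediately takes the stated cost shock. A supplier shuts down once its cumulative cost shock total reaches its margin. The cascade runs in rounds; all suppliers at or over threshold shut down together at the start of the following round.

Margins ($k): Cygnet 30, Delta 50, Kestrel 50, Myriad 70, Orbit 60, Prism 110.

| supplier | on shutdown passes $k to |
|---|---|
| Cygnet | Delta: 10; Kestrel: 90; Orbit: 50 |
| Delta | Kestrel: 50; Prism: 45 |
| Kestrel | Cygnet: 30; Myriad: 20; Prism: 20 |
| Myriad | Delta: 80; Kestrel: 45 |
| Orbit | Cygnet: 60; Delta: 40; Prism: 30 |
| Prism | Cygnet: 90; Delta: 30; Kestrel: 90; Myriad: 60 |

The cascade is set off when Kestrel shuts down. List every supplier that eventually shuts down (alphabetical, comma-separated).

Round 1 — Kestrel shuts down (initial).
  Cygnet: +30 → 30 ≥ 30
  Myriad: +20 → 20 < 70
  Prism: +20 → 20 < 110
Round 2 — Cygnet shuts down.
  Delta: +10 → 10 < 50
  Orbit: +50 → 50 < 60
No further shutdowns.

Cygnet, Kestrel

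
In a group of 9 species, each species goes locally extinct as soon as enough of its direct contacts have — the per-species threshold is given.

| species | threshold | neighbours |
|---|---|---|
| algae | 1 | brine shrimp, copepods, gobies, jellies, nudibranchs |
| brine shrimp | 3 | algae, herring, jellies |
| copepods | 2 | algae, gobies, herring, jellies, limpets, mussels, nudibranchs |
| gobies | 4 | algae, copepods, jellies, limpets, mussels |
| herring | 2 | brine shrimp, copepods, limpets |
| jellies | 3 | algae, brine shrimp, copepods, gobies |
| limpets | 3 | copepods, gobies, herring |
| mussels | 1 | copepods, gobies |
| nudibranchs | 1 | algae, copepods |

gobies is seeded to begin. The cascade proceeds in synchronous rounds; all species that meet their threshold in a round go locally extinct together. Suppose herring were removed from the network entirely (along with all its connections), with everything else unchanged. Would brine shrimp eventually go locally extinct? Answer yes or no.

no

With herring removed:
Round 1 — gobies goes locally extinct (initial).
Round 2 — checking thresholds:
  algae: 1 of 5 neighbours ≥ 1, goes locally extinct.
  copepods: 1 of 6 neighbours < 2, not yet.
  jellies: 1 of 4 neighbours < 3, not yet.
  limpets: 1 of 2 neighbours < 3, not yet.
  mussels: 1 of 2 neighbours ≥ 1, goes locally extinct.
Round 3 — checking thresholds:
  brine shrimp: 1 of 2 neighbours < 3, not yet.
  copepods: 3 of 6 neighbours ≥ 2, goes locally extinct.
  jellies: 2 of 4 neighbours < 3, not yet.
  limpets: 1 of 2 neighbours < 3, not yet.
  nudibranchs: 1 of 2 neighbours ≥ 1, goes locally extinct.
Round 4 — checking thresholds:
  brine shrimp: 1 of 2 neighbours < 3, not yet.
  jellies: 3 of 4 neighbours ≥ 3, goes locally extinct.
  limpets: 2 of 2 neighbours < 3, not yet.
Round 5 — no new extinctions; cascade stops.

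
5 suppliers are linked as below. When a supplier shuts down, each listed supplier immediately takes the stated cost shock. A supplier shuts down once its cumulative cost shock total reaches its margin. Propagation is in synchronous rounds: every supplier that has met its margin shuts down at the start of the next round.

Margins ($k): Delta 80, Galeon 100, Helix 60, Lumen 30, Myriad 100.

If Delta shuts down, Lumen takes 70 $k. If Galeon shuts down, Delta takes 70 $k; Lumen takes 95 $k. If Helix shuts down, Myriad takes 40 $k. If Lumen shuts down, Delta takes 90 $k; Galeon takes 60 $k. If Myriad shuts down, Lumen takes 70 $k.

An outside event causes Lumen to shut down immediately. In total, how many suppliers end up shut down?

Round 1 — Lumen shuts down (initial).
  Delta: +90 → 90 ≥ 80
  Galeon: +60 → 60 < 100
Round 2 — Delta shuts down.
No further shutdowns.

2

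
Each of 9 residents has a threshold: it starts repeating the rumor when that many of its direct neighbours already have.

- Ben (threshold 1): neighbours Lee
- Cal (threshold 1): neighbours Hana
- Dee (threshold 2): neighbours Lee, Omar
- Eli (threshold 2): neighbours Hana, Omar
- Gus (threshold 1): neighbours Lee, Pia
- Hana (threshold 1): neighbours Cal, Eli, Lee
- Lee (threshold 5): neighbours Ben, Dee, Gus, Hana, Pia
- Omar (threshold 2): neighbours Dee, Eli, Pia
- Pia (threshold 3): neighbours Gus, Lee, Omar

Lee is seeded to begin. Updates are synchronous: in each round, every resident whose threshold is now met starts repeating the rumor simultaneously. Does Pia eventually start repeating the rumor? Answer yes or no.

Round 1 — Lee starts repeating the rumor (initial).
Round 2 — checking thresholds:
  Ben: 1 of 1 neighbours ≥ 1, starts repeating the rumor.
  Dee: 1 of 2 neighbours < 2, not yet.
  Gus: 1 of 2 neighbours ≥ 1, starts repeating the rumor.
  Hana: 1 of 3 neighbours ≥ 1, starts repeating the rumor.
  Pia: 1 of 3 neighbours < 3, not yet.
Round 3 — checking thresholds:
  Cal: 1 of 1 neighbours ≥ 1, starts repeating the rumor.
  Dee: 1 of 2 neighbours < 2, not yet.
  Eli: 1 of 2 neighbours < 2, not yet.
  Pia: 2 of 3 neighbours < 3, not yet.
Round 4 — no new spreads; cascade stops.

no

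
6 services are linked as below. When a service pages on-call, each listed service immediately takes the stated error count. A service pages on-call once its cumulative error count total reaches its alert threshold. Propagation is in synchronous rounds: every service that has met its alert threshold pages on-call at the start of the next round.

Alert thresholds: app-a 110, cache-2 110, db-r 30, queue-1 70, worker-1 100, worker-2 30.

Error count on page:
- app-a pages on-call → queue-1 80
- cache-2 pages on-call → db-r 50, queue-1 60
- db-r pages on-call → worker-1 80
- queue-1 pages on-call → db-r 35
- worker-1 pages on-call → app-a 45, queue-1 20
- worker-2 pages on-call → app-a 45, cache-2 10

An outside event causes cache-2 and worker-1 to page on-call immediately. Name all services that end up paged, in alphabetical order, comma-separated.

cache-2, db-r, queue-1, worker-1

Round 1 — cache-2, worker-1 page on-call (initial).
  app-a: +45 → 45 < 110
  db-r: +50 → 50 ≥ 30
  queue-1: +60+20 → 80 ≥ 70
Round 2 — db-r, queue-1 page on-call.
No further pages.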